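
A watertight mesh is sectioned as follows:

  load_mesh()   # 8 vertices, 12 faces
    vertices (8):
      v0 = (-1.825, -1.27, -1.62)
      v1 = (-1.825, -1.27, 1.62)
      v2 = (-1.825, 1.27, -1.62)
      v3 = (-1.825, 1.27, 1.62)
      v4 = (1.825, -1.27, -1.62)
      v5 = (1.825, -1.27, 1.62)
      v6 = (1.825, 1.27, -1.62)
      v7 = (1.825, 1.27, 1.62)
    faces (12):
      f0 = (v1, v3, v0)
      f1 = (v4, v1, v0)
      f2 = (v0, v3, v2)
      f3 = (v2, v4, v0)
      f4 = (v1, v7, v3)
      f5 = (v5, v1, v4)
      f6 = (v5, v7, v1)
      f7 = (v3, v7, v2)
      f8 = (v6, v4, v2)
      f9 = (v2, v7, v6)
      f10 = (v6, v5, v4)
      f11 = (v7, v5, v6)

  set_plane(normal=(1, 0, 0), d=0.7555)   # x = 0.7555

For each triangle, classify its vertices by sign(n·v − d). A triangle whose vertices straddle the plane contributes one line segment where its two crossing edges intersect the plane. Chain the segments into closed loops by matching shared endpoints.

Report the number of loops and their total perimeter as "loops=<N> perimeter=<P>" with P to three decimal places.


Straddling triangles (8 of 12):
  (v4,v1,v0) [+--] → (0.7555, -1.27, -0.670636)–(0.7555, -1.27, -1.62)  len=0.9494
  (v2,v4,v0) [-+-] → (0.7555, -0.525745, -1.62)–(0.7555, -1.27, -1.62)  len=0.7443
  (v1,v7,v3) [-+-] → (0.7555, 0.525745, 1.62)–(0.7555, 1.27, 1.62)  len=0.7443
  (v5,v1,v4) [+-+] → (0.7555, -1.27, 1.62)–(0.7555, -1.27, -0.670636)  len=2.2906
  (v5,v7,v1) [++-] → (0.7555, 0.525745, 1.62)–(0.7555, -1.27, 1.62)  len=1.7957
  (v3,v7,v2) [-+-] → (0.7555, 1.27, 1.62)–(0.7555, 1.27, 0.670636)  len=0.9494
  (v6,v4,v2) [++-] → (0.7555, -0.525745, -1.62)–(0.7555, 1.27, -1.62)  len=1.7957
  (v2,v7,v6) [-++] → (0.7555, 1.27, 0.670636)–(0.7555, 1.27, -1.62)  len=2.2906

Chained into 1 loop(s):
  loop 1: 8 segments, perimeter = 11.5600
Total perimeter = 11.560

loops=1 perimeter=11.560


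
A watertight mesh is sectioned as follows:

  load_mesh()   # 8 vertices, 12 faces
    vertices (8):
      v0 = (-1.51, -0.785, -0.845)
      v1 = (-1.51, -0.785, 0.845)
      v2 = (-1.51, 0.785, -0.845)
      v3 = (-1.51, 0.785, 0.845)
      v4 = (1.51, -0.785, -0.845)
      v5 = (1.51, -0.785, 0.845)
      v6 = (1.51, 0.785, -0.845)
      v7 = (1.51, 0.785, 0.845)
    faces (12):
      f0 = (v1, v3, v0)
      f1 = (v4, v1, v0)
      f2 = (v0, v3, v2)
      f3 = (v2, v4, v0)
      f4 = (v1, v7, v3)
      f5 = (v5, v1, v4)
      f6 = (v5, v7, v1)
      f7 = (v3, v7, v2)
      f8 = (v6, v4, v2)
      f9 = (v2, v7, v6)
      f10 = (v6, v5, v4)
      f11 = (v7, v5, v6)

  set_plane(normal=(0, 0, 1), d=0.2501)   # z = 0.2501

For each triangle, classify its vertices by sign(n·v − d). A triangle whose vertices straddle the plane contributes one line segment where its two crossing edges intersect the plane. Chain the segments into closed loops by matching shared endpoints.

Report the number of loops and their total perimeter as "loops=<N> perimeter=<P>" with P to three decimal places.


loops=1 perimeter=9.180

Straddling triangles (8 of 12):
  (v1,v3,v0) [++-] → (-1.51, 0.232341, 0.2501)–(-1.51, -0.785, 0.2501)  len=1.0173
  (v4,v1,v0) [-+-] → (-0.446924, -0.785, 0.2501)–(-1.51, -0.785, 0.2501)  len=1.0631
  (v0,v3,v2) [-+-] → (-1.51, 0.232341, 0.2501)–(-1.51, 0.785, 0.2501)  len=0.5527
  (v5,v1,v4) [++-] → (-0.446924, -0.785, 0.2501)–(1.51, -0.785, 0.2501)  len=1.9569
  (v3,v7,v2) [++-] → (0.446924, 0.785, 0.2501)–(-1.51, 0.785, 0.2501)  len=1.9569
  (v2,v7,v6) [-+-] → (0.446924, 0.785, 0.2501)–(1.51, 0.785, 0.2501)  len=1.0631
  (v6,v5,v4) [-+-] → (1.51, -0.232341, 0.2501)–(1.51, -0.785, 0.2501)  len=0.5527
  (v7,v5,v6) [++-] → (1.51, -0.232341, 0.2501)–(1.51, 0.785, 0.2501)  len=1.0173

Chained into 1 loop(s):
  loop 1: 8 segments, perimeter = 9.1800
Total perimeter = 9.180


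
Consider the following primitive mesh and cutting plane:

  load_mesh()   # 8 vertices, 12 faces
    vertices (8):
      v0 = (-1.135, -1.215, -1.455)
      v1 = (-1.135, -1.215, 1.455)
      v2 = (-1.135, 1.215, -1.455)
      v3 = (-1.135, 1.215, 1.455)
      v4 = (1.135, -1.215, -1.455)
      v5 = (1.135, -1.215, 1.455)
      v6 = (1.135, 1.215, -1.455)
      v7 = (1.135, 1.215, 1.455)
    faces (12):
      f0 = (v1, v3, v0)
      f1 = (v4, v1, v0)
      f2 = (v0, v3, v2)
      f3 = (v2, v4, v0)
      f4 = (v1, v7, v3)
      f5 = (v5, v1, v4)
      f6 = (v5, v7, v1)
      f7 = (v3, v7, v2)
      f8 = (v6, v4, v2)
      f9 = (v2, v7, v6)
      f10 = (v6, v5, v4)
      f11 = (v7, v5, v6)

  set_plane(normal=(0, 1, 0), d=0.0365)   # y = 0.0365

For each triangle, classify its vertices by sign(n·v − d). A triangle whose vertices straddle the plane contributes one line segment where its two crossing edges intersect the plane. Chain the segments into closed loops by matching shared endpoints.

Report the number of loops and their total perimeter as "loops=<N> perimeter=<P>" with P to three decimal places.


Straddling triangles (8 of 12):
  (v1,v3,v0) [-+-] → (-1.135, 0.0365, 1.455)–(-1.135, 0.0365, 0.0437099)  len=1.4113
  (v0,v3,v2) [-++] → (-1.135, 0.0365, 0.0437099)–(-1.135, 0.0365, -1.455)  len=1.4987
  (v2,v4,v0) [+--] → (-0.0340967, 0.0365, -1.455)–(-1.135, 0.0365, -1.455)  len=1.1009
  (v1,v7,v3) [-++] → (0.0340967, 0.0365, 1.455)–(-1.135, 0.0365, 1.455)  len=1.1691
  (v5,v7,v1) [-+-] → (1.135, 0.0365, 1.455)–(0.0340967, 0.0365, 1.455)  len=1.1009
  (v6,v4,v2) [+-+] → (1.135, 0.0365, -1.455)–(-0.0340967, 0.0365, -1.455)  len=1.1691
  (v6,v5,v4) [+--] → (1.135, 0.0365, -0.0437099)–(1.135, 0.0365, -1.455)  len=1.4113
  (v7,v5,v6) [+-+] → (1.135, 0.0365, 1.455)–(1.135, 0.0365, -0.0437099)  len=1.4987

Chained into 1 loop(s):
  loop 1: 8 segments, perimeter = 10.3600
Total perimeter = 10.360

loops=1 perimeter=10.360


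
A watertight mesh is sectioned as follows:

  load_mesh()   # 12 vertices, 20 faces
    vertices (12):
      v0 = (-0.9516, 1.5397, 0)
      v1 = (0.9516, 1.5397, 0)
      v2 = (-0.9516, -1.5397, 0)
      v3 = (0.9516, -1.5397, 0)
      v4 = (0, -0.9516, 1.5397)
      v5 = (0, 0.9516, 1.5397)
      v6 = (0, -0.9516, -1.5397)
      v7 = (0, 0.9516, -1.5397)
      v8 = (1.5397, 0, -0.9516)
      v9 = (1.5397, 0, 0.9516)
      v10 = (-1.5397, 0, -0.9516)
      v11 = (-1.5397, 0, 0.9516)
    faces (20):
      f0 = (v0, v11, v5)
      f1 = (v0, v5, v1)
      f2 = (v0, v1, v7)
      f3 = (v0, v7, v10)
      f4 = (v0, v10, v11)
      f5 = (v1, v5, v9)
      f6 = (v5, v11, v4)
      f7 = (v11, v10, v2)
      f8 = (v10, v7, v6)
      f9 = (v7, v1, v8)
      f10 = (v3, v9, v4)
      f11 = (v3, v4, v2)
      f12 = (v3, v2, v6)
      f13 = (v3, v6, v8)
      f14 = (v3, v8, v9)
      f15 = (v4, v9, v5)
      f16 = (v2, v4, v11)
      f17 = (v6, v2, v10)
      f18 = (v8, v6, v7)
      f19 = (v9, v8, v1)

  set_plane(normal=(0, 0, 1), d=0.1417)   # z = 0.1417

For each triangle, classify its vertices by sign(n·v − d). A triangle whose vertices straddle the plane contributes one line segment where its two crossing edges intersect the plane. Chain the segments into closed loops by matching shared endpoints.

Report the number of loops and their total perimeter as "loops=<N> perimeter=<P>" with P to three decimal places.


loops=1 perimeter=10.058

Straddling triangles (10 of 20):
  (v0,v11,v5) [-++] → (-1.03917, 1.31043, 0.1417)–(-0.864023, 1.48558, 0.1417)  len=0.2477
  (v0,v5,v1) [-+-] → (-0.864023, 1.48558, 0.1417)–(0.864023, 1.48558, 0.1417)  len=1.7280
  (v0,v10,v11) [--+] → (-1.5397, 0, 0.1417)–(-1.03917, 1.31043, 0.1417)  len=1.4028
  (v1,v5,v9) [-++] → (0.864023, 1.48558, 0.1417)–(1.03917, 1.31043, 0.1417)  len=0.2477
  (v11,v10,v2) [+--] → (-1.5397, 0, 0.1417)–(-1.03917, -1.31043, 0.1417)  len=1.4028
  (v3,v9,v4) [-++] → (1.03917, -1.31043, 0.1417)–(0.864023, -1.48558, 0.1417)  len=0.2477
  (v3,v4,v2) [-+-] → (0.864023, -1.48558, 0.1417)–(-0.864023, -1.48558, 0.1417)  len=1.7280
  (v3,v8,v9) [--+] → (1.5397, 0, 0.1417)–(1.03917, -1.31043, 0.1417)  len=1.4028
  (v2,v4,v11) [-++] → (-0.864023, -1.48558, 0.1417)–(-1.03917, -1.31043, 0.1417)  len=0.2477
  (v9,v8,v1) [+--] → (1.5397, 0, 0.1417)–(1.03917, 1.31043, 0.1417)  len=1.4028

Chained into 1 loop(s):
  loop 1: 10 segments, perimeter = 10.0579
Total perimeter = 10.058


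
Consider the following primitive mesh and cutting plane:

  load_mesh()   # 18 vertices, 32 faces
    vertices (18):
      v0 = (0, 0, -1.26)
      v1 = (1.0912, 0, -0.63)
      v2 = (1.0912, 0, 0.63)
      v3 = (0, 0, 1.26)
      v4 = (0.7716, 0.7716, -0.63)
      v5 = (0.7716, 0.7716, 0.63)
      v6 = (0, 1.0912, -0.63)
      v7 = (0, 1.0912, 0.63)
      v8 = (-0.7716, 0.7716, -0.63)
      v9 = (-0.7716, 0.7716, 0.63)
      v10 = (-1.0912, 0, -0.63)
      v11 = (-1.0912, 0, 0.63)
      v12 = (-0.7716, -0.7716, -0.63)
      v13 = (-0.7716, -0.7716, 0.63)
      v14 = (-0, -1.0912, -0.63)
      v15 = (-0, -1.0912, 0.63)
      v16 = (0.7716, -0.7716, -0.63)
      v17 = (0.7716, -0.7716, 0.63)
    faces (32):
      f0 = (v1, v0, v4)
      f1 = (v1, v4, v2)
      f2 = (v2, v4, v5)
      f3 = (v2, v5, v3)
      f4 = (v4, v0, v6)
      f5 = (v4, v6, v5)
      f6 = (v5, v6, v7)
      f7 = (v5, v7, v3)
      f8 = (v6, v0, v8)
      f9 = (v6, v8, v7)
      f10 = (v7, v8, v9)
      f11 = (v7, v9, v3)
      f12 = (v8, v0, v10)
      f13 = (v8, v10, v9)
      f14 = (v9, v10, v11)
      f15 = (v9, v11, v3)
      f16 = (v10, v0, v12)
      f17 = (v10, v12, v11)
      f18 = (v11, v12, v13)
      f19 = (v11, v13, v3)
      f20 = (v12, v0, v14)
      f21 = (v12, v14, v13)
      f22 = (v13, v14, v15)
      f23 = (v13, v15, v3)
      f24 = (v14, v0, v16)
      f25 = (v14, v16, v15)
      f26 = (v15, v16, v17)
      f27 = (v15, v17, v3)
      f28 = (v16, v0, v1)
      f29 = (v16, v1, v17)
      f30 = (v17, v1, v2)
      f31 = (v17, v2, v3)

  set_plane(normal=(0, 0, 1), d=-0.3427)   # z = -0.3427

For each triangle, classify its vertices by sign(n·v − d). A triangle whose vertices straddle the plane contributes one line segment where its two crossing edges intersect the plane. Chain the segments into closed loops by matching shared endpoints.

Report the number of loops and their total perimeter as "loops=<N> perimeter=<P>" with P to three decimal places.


Straddling triangles (16 of 32):
  (v1,v4,v2) [--+] → (0.844474, 0.595663, -0.3427)–(1.0912, 0, -0.3427)  len=0.6447
  (v2,v4,v5) [+-+] → (0.844474, 0.595663, -0.3427)–(0.7716, 0.7716, -0.3427)  len=0.1904
  (v4,v6,v5) [--+] → (0.175937, 1.01833, -0.3427)–(0.7716, 0.7716, -0.3427)  len=0.6447
  (v5,v6,v7) [+-+] → (0.175937, 1.01833, -0.3427)–(0, 1.0912, -0.3427)  len=0.1904
  (v6,v8,v7) [--+] → (-0.595663, 0.844474, -0.3427)–(0, 1.0912, -0.3427)  len=0.6447
  (v7,v8,v9) [+-+] → (-0.595663, 0.844474, -0.3427)–(-0.7716, 0.7716, -0.3427)  len=0.1904
  (v8,v10,v9) [--+] → (-1.01833, 0.175937, -0.3427)–(-0.7716, 0.7716, -0.3427)  len=0.6447
  (v9,v10,v11) [+-+] → (-1.01833, 0.175937, -0.3427)–(-1.0912, 0, -0.3427)  len=0.1904
  (v10,v12,v11) [--+] → (-0.844474, -0.595663, -0.3427)–(-1.0912, 0, -0.3427)  len=0.6447
  (v11,v12,v13) [+-+] → (-0.844474, -0.595663, -0.3427)–(-0.7716, -0.7716, -0.3427)  len=0.1904
  (v12,v14,v13) [--+] → (-0.175937, -1.01833, -0.3427)–(-0.7716, -0.7716, -0.3427)  len=0.6447
  (v13,v14,v15) [+-+] → (-0.175937, -1.01833, -0.3427)–(0, -1.0912, -0.3427)  len=0.1904
  (v14,v16,v15) [--+] → (0.595663, -0.844474, -0.3427)–(0, -1.0912, -0.3427)  len=0.6447
  (v15,v16,v17) [+-+] → (0.595663, -0.844474, -0.3427)–(0.7716, -0.7716, -0.3427)  len=0.1904
  (v16,v1,v17) [--+] → (1.01833, -0.175937, -0.3427)–(0.7716, -0.7716, -0.3427)  len=0.6447
  (v17,v1,v2) [+-+] → (1.01833, -0.175937, -0.3427)–(1.0912, 0, -0.3427)  len=0.1904

Chained into 1 loop(s):
  loop 1: 16 segments, perimeter = 6.6814
Total perimeter = 6.681

loops=1 perimeter=6.681


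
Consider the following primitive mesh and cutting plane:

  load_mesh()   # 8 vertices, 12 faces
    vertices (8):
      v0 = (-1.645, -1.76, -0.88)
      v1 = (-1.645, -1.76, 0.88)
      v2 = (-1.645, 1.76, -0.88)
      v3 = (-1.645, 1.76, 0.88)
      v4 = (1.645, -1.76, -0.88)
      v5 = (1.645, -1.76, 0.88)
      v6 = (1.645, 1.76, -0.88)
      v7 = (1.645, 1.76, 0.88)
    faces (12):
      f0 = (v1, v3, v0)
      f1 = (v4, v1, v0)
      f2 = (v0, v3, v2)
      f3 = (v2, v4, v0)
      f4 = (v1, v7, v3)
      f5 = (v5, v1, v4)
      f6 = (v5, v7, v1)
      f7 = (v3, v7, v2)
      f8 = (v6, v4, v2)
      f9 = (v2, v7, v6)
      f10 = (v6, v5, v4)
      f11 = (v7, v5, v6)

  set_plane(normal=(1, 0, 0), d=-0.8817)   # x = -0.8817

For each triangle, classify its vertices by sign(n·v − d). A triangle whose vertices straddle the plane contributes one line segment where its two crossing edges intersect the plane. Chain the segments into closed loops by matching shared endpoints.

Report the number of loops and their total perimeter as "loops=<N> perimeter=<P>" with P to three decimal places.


loops=1 perimeter=10.560

Straddling triangles (8 of 12):
  (v4,v1,v0) [+--] → (-0.8817, -1.76, 0.471669)–(-0.8817, -1.76, -0.88)  len=1.3517
  (v2,v4,v0) [-+-] → (-0.8817, 0.943339, -0.88)–(-0.8817, -1.76, -0.88)  len=2.7033
  (v1,v7,v3) [-+-] → (-0.8817, -0.943339, 0.88)–(-0.8817, 1.76, 0.88)  len=2.7033
  (v5,v1,v4) [+-+] → (-0.8817, -1.76, 0.88)–(-0.8817, -1.76, 0.471669)  len=0.4083
  (v5,v7,v1) [++-] → (-0.8817, -0.943339, 0.88)–(-0.8817, -1.76, 0.88)  len=0.8167
  (v3,v7,v2) [-+-] → (-0.8817, 1.76, 0.88)–(-0.8817, 1.76, -0.471669)  len=1.3517
  (v6,v4,v2) [++-] → (-0.8817, 0.943339, -0.88)–(-0.8817, 1.76, -0.88)  len=0.8167
  (v2,v7,v6) [-++] → (-0.8817, 1.76, -0.471669)–(-0.8817, 1.76, -0.88)  len=0.4083

Chained into 1 loop(s):
  loop 1: 8 segments, perimeter = 10.5600
Total perimeter = 10.560


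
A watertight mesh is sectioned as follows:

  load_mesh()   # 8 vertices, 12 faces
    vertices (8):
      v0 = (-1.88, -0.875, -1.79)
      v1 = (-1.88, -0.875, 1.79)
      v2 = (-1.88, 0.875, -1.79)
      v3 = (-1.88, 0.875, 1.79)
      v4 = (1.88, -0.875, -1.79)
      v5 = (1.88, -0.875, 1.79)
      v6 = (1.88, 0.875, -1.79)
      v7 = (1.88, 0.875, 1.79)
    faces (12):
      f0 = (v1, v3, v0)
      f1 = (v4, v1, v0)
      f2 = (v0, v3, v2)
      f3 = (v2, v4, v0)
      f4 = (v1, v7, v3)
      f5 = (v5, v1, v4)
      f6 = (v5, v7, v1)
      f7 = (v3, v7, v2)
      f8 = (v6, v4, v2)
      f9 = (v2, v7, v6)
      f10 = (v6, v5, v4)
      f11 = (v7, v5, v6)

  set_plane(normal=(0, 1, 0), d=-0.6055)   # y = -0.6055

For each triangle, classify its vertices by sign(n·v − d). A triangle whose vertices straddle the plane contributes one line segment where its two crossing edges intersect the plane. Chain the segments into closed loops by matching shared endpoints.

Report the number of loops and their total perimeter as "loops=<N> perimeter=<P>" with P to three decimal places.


loops=1 perimeter=14.680

Straddling triangles (8 of 12):
  (v1,v3,v0) [-+-] → (-1.88, -0.6055, 1.79)–(-1.88, -0.6055, -1.23868)  len=3.0287
  (v0,v3,v2) [-++] → (-1.88, -0.6055, -1.23868)–(-1.88, -0.6055, -1.79)  len=0.5513
  (v2,v4,v0) [+--] → (1.30096, -0.6055, -1.79)–(-1.88, -0.6055, -1.79)  len=3.1810
  (v1,v7,v3) [-++] → (-1.30096, -0.6055, 1.79)–(-1.88, -0.6055, 1.79)  len=0.5790
  (v5,v7,v1) [-+-] → (1.88, -0.6055, 1.79)–(-1.30096, -0.6055, 1.79)  len=3.1810
  (v6,v4,v2) [+-+] → (1.88, -0.6055, -1.79)–(1.30096, -0.6055, -1.79)  len=0.5790
  (v6,v5,v4) [+--] → (1.88, -0.6055, 1.23868)–(1.88, -0.6055, -1.79)  len=3.0287
  (v7,v5,v6) [+-+] → (1.88, -0.6055, 1.79)–(1.88, -0.6055, 1.23868)  len=0.5513

Chained into 1 loop(s):
  loop 1: 8 segments, perimeter = 14.6800
Total perimeter = 14.680


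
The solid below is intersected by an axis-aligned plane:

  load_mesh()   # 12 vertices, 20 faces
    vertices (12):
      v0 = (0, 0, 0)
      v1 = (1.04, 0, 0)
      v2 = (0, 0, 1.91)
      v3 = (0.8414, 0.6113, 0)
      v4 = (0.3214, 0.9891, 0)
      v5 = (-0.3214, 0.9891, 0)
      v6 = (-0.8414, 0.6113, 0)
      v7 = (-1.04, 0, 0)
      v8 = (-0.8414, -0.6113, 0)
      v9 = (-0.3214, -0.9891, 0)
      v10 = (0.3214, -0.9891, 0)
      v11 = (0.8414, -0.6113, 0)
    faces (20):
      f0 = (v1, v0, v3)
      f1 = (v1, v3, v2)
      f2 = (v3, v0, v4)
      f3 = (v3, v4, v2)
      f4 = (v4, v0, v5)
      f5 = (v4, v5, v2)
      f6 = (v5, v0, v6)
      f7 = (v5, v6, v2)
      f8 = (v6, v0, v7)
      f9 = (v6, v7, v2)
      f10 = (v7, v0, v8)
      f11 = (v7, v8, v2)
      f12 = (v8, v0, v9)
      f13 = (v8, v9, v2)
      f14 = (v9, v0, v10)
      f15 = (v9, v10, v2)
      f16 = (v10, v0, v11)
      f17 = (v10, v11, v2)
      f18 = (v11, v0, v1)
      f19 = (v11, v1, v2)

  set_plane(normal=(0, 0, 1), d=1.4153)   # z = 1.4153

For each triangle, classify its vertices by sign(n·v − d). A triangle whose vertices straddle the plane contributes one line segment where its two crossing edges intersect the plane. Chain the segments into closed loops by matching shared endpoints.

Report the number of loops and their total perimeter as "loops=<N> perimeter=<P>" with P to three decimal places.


Straddling triangles (10 of 20):
  (v1,v3,v2) [--+] → (0.217927, 0.15833, 1.4153)–(0.269365, 0, 1.4153)  len=0.1665
  (v3,v4,v2) [--+] → (0.0832443, 0.256182, 1.4153)–(0.217927, 0.15833, 1.4153)  len=0.1665
  (v4,v5,v2) [--+] → (-0.0832443, 0.256182, 1.4153)–(0.0832443, 0.256182, 1.4153)  len=0.1665
  (v5,v6,v2) [--+] → (-0.217927, 0.15833, 1.4153)–(-0.0832443, 0.256182, 1.4153)  len=0.1665
  (v6,v7,v2) [--+] → (-0.269365, 0, 1.4153)–(-0.217927, 0.15833, 1.4153)  len=0.1665
  (v7,v8,v2) [--+] → (-0.217927, -0.15833, 1.4153)–(-0.269365, 0, 1.4153)  len=0.1665
  (v8,v9,v2) [--+] → (-0.0832443, -0.256182, 1.4153)–(-0.217927, -0.15833, 1.4153)  len=0.1665
  (v9,v10,v2) [--+] → (0.0832443, -0.256182, 1.4153)–(-0.0832443, -0.256182, 1.4153)  len=0.1665
  (v10,v11,v2) [--+] → (0.217927, -0.15833, 1.4153)–(0.0832443, -0.256182, 1.4153)  len=0.1665
  (v11,v1,v2) [--+] → (0.269365, 0, 1.4153)–(0.217927, -0.15833, 1.4153)  len=0.1665

Chained into 1 loop(s):
  loop 1: 10 segments, perimeter = 1.6648
Total perimeter = 1.665

loops=1 perimeter=1.665


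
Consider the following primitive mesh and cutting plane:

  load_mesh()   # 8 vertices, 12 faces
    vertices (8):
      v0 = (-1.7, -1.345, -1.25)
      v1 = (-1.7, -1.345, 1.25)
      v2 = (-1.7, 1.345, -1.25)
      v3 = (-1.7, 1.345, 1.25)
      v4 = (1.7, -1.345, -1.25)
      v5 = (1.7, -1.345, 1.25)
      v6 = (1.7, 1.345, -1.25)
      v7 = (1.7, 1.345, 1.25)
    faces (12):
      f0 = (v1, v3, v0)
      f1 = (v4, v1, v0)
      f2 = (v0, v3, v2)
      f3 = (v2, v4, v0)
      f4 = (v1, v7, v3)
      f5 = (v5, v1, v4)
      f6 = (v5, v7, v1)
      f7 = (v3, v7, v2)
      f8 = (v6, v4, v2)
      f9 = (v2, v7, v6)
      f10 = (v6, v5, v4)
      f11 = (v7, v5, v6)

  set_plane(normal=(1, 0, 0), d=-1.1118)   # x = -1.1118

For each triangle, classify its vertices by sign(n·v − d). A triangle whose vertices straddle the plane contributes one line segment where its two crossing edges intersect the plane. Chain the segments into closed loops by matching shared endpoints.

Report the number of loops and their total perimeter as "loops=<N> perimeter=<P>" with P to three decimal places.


Straddling triangles (8 of 12):
  (v4,v1,v0) [+--] → (-1.1118, -1.345, 0.8175)–(-1.1118, -1.345, -1.25)  len=2.0675
  (v2,v4,v0) [-+-] → (-1.1118, 0.87963, -1.25)–(-1.1118, -1.345, -1.25)  len=2.2246
  (v1,v7,v3) [-+-] → (-1.1118, -0.87963, 1.25)–(-1.1118, 1.345, 1.25)  len=2.2246
  (v5,v1,v4) [+-+] → (-1.1118, -1.345, 1.25)–(-1.1118, -1.345, 0.8175)  len=0.4325
  (v5,v7,v1) [++-] → (-1.1118, -0.87963, 1.25)–(-1.1118, -1.345, 1.25)  len=0.4654
  (v3,v7,v2) [-+-] → (-1.1118, 1.345, 1.25)–(-1.1118, 1.345, -0.8175)  len=2.0675
  (v6,v4,v2) [++-] → (-1.1118, 0.87963, -1.25)–(-1.1118, 1.345, -1.25)  len=0.4654
  (v2,v7,v6) [-++] → (-1.1118, 1.345, -0.8175)–(-1.1118, 1.345, -1.25)  len=0.4325

Chained into 1 loop(s):
  loop 1: 8 segments, perimeter = 10.3800
Total perimeter = 10.380

loops=1 perimeter=10.380


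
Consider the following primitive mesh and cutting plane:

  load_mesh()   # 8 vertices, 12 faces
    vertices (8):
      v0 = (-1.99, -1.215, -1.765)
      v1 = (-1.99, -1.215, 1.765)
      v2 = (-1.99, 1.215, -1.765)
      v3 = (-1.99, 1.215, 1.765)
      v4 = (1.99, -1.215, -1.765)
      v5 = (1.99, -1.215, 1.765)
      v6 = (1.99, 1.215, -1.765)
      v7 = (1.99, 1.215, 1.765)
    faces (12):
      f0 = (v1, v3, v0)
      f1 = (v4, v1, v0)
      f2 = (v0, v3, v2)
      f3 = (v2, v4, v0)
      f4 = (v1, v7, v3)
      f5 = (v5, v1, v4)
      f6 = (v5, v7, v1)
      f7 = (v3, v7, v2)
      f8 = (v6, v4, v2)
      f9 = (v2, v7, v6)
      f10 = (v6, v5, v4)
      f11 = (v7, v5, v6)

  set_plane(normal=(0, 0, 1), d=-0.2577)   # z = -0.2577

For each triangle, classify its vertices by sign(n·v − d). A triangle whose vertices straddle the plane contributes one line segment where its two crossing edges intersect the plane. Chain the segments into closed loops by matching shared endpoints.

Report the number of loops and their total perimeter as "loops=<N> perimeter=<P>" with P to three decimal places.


Straddling triangles (8 of 12):
  (v1,v3,v0) [++-] → (-1.99, -0.177397, -0.2577)–(-1.99, -1.215, -0.2577)  len=1.0376
  (v4,v1,v0) [-+-] → (0.290551, -1.215, -0.2577)–(-1.99, -1.215, -0.2577)  len=2.2806
  (v0,v3,v2) [-+-] → (-1.99, -0.177397, -0.2577)–(-1.99, 1.215, -0.2577)  len=1.3924
  (v5,v1,v4) [++-] → (0.290551, -1.215, -0.2577)–(1.99, -1.215, -0.2577)  len=1.6994
  (v3,v7,v2) [++-] → (-0.290551, 1.215, -0.2577)–(-1.99, 1.215, -0.2577)  len=1.6994
  (v2,v7,v6) [-+-] → (-0.290551, 1.215, -0.2577)–(1.99, 1.215, -0.2577)  len=2.2806
  (v6,v5,v4) [-+-] → (1.99, 0.177397, -0.2577)–(1.99, -1.215, -0.2577)  len=1.3924
  (v7,v5,v6) [++-] → (1.99, 0.177397, -0.2577)–(1.99, 1.215, -0.2577)  len=1.0376

Chained into 1 loop(s):
  loop 1: 8 segments, perimeter = 12.8200
Total perimeter = 12.820

loops=1 perimeter=12.820


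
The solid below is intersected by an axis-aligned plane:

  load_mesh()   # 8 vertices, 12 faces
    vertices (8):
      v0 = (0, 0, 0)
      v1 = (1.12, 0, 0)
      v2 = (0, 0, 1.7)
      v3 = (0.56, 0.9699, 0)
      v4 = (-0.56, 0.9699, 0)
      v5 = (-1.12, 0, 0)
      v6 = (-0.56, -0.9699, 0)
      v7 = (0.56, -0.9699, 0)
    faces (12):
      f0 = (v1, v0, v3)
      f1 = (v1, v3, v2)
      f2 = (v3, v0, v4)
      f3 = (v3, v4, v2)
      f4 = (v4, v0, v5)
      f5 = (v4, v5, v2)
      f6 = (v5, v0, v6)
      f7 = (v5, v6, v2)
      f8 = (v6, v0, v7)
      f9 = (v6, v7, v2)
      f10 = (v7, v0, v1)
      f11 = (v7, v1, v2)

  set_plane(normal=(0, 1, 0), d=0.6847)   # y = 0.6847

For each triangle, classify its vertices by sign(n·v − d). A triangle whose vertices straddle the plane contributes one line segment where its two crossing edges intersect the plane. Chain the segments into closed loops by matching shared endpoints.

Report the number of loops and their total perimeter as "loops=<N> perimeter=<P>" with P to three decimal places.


loops=1 perimeter=3.437

Straddling triangles (6 of 12):
  (v1,v0,v3) [--+] → (0.395331, 0.6847, 0)–(0.724669, 0.6847, 0)  len=0.3293
  (v1,v3,v2) [-+-] → (0.724669, 0.6847, 0)–(0.395331, 0.6847, 0.499887)  len=0.5986
  (v3,v0,v4) [+-+] → (0.395331, 0.6847, 0)–(-0.395331, 0.6847, 0)  len=0.7907
  (v3,v4,v2) [++-] → (-0.395331, 0.6847, 0.499887)–(0.395331, 0.6847, 0.499887)  len=0.7907
  (v4,v0,v5) [+--] → (-0.395331, 0.6847, 0)–(-0.724669, 0.6847, 0)  len=0.3293
  (v4,v5,v2) [+--] → (-0.724669, 0.6847, 0)–(-0.395331, 0.6847, 0.499887)  len=0.5986

Chained into 1 loop(s):
  loop 1: 6 segments, perimeter = 3.4372
Total perimeter = 3.437


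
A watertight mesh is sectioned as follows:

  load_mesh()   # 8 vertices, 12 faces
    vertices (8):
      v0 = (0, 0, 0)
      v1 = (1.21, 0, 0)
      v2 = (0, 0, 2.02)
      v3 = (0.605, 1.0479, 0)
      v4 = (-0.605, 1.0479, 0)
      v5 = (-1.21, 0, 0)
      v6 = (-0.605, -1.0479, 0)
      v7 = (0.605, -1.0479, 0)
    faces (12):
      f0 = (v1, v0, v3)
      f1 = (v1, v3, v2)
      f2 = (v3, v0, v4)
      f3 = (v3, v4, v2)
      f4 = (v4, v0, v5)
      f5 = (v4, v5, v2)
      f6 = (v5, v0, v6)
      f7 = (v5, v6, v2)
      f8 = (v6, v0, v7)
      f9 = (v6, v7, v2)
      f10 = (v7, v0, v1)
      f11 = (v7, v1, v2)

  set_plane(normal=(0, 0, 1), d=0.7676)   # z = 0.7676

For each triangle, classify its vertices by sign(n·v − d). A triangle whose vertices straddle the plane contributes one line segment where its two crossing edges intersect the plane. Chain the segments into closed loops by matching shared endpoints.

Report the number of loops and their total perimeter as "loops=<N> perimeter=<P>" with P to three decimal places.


Straddling triangles (6 of 12):
  (v1,v3,v2) [--+] → (0.3751, 0.649698, 0.7676)–(0.7502, 0, 0.7676)  len=0.7502
  (v3,v4,v2) [--+] → (-0.3751, 0.649698, 0.7676)–(0.3751, 0.649698, 0.7676)  len=0.7502
  (v4,v5,v2) [--+] → (-0.7502, 0, 0.7676)–(-0.3751, 0.649698, 0.7676)  len=0.7502
  (v5,v6,v2) [--+] → (-0.3751, -0.649698, 0.7676)–(-0.7502, 0, 0.7676)  len=0.7502
  (v6,v7,v2) [--+] → (0.3751, -0.649698, 0.7676)–(-0.3751, -0.649698, 0.7676)  len=0.7502
  (v7,v1,v2) [--+] → (0.7502, 0, 0.7676)–(0.3751, -0.649698, 0.7676)  len=0.7502

Chained into 1 loop(s):
  loop 1: 6 segments, perimeter = 4.5012
Total perimeter = 4.501

loops=1 perimeter=4.501


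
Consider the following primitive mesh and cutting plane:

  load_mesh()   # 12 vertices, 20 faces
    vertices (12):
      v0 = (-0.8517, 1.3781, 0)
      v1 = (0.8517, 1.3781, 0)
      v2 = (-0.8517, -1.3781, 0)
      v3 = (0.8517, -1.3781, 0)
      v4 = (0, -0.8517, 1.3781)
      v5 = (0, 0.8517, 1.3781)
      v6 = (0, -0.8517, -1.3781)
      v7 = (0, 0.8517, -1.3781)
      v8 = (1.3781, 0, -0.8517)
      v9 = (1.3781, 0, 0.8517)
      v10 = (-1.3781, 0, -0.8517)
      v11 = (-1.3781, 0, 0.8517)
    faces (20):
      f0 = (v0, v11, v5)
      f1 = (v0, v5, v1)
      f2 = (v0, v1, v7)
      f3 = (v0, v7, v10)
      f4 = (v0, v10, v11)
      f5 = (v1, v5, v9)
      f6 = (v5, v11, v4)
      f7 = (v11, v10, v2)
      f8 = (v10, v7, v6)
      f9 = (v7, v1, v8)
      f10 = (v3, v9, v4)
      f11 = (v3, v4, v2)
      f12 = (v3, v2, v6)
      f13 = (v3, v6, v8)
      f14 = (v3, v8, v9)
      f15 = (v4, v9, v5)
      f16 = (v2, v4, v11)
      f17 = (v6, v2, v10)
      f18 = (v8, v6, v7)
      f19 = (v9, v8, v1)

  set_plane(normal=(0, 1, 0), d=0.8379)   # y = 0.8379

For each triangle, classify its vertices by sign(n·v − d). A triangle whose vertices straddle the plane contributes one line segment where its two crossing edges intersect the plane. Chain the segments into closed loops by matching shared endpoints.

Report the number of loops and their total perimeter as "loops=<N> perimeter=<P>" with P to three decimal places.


loops=1 perimeter=7.290

Straddling triangles (10 of 20):
  (v0,v11,v5) [+-+] → (-1.05804, 0.8379, 0.333857)–(-0.0223292, 0.8379, 1.36957)  len=1.4647
  (v0,v7,v10) [++-] → (-0.0223292, 0.8379, -1.36957)–(-1.05804, 0.8379, -0.333857)  len=1.4647
  (v0,v10,v11) [+--] → (-1.05804, 0.8379, -0.333857)–(-1.05804, 0.8379, 0.333857)  len=0.6677
  (v1,v5,v9) [++-] → (0.0223292, 0.8379, 1.36957)–(1.05804, 0.8379, 0.333857)  len=1.4647
  (v5,v11,v4) [+--] → (-0.0223292, 0.8379, 1.36957)–(0, 0.8379, 1.3781)  len=0.0239
  (v10,v7,v6) [-+-] → (-0.0223292, 0.8379, -1.36957)–(0, 0.8379, -1.3781)  len=0.0239
  (v7,v1,v8) [++-] → (1.05804, 0.8379, -0.333857)–(0.0223292, 0.8379, -1.36957)  len=1.4647
  (v4,v9,v5) [--+] → (0.0223292, 0.8379, 1.36957)–(0, 0.8379, 1.3781)  len=0.0239
  (v8,v6,v7) [--+] → (0, 0.8379, -1.3781)–(0.0223292, 0.8379, -1.36957)  len=0.0239
  (v9,v8,v1) [--+] → (1.05804, 0.8379, -0.333857)–(1.05804, 0.8379, 0.333857)  len=0.6677

Chained into 1 loop(s):
  loop 1: 10 segments, perimeter = 7.2899
Total perimeter = 7.290


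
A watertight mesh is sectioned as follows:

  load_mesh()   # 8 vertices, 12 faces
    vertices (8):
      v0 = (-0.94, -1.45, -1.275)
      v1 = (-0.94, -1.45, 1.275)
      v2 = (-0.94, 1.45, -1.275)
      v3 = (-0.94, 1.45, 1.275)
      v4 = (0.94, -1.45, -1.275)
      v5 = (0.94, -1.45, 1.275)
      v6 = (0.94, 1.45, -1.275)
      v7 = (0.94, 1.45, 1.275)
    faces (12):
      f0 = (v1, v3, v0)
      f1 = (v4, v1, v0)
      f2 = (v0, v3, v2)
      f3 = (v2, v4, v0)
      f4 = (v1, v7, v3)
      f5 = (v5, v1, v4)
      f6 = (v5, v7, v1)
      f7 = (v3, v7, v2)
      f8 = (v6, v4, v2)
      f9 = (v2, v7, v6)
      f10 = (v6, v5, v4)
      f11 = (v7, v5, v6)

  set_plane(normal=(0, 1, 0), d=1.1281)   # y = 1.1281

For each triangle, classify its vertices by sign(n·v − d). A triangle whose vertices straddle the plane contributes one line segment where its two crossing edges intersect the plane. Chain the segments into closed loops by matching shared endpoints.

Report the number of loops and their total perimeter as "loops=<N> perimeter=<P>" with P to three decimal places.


loops=1 perimeter=8.860

Straddling triangles (8 of 12):
  (v1,v3,v0) [-+-] → (-0.94, 1.1281, 1.275)–(-0.94, 1.1281, 0.99195)  len=0.2830
  (v0,v3,v2) [-++] → (-0.94, 1.1281, 0.99195)–(-0.94, 1.1281, -1.275)  len=2.2670
  (v2,v4,v0) [+--] → (-0.73132, 1.1281, -1.275)–(-0.94, 1.1281, -1.275)  len=0.2087
  (v1,v7,v3) [-++] → (0.73132, 1.1281, 1.275)–(-0.94, 1.1281, 1.275)  len=1.6713
  (v5,v7,v1) [-+-] → (0.94, 1.1281, 1.275)–(0.73132, 1.1281, 1.275)  len=0.2087
  (v6,v4,v2) [+-+] → (0.94, 1.1281, -1.275)–(-0.73132, 1.1281, -1.275)  len=1.6713
  (v6,v5,v4) [+--] → (0.94, 1.1281, -0.99195)–(0.94, 1.1281, -1.275)  len=0.2830
  (v7,v5,v6) [+-+] → (0.94, 1.1281, 1.275)–(0.94, 1.1281, -0.99195)  len=2.2670

Chained into 1 loop(s):
  loop 1: 8 segments, perimeter = 8.8600
Total perimeter = 8.860


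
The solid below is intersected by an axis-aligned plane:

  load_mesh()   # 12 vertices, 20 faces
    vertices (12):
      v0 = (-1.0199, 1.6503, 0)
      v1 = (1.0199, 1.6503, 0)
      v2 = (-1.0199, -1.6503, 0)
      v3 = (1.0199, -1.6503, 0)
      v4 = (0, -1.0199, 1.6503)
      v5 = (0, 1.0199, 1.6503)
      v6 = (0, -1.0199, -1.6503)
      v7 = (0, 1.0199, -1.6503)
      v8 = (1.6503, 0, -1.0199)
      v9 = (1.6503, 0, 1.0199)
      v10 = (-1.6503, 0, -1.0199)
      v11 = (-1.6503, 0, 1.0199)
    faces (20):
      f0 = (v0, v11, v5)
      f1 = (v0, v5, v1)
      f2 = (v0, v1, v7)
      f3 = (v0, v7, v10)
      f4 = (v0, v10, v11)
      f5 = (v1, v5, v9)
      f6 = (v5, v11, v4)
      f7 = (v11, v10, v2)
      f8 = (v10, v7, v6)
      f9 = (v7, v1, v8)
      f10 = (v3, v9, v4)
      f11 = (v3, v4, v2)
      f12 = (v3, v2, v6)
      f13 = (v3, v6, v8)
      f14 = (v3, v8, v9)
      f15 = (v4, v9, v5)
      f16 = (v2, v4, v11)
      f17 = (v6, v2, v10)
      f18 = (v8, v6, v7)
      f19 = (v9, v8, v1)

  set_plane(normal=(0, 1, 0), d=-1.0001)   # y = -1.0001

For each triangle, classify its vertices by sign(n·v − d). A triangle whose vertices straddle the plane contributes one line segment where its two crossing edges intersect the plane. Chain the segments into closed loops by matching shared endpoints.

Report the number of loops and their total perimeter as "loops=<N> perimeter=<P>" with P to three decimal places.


loops=1 perimeter=8.738

Straddling triangles (10 of 20):
  (v5,v11,v4) [++-] → (-0.0320384, -1.0001, 1.63806)–(0, -1.0001, 1.6503)  len=0.0343
  (v11,v10,v2) [++-] → (-1.26827, -1.0001, -0.401829)–(-1.26827, -1.0001, 0.401829)  len=0.8037
  (v10,v7,v6) [++-] → (0, -1.0001, -1.6503)–(-0.0320384, -1.0001, -1.63806)  len=0.0343
  (v3,v9,v4) [-+-] → (1.26827, -1.0001, 0.401829)–(0.0320384, -1.0001, 1.63806)  len=1.7483
  (v3,v6,v8) [--+] → (0.0320384, -1.0001, -1.63806)–(1.26827, -1.0001, -0.401829)  len=1.7483
  (v3,v8,v9) [-++] → (1.26827, -1.0001, -0.401829)–(1.26827, -1.0001, 0.401829)  len=0.8037
  (v4,v9,v5) [-++] → (0.0320384, -1.0001, 1.63806)–(0, -1.0001, 1.6503)  len=0.0343
  (v2,v4,v11) [--+] → (-0.0320384, -1.0001, 1.63806)–(-1.26827, -1.0001, 0.401829)  len=1.7483
  (v6,v2,v10) [--+] → (-1.26827, -1.0001, -0.401829)–(-0.0320384, -1.0001, -1.63806)  len=1.7483
  (v8,v6,v7) [+-+] → (0.0320384, -1.0001, -1.63806)–(0, -1.0001, -1.6503)  len=0.0343

Chained into 1 loop(s):
  loop 1: 10 segments, perimeter = 8.7377
Total perimeter = 8.738


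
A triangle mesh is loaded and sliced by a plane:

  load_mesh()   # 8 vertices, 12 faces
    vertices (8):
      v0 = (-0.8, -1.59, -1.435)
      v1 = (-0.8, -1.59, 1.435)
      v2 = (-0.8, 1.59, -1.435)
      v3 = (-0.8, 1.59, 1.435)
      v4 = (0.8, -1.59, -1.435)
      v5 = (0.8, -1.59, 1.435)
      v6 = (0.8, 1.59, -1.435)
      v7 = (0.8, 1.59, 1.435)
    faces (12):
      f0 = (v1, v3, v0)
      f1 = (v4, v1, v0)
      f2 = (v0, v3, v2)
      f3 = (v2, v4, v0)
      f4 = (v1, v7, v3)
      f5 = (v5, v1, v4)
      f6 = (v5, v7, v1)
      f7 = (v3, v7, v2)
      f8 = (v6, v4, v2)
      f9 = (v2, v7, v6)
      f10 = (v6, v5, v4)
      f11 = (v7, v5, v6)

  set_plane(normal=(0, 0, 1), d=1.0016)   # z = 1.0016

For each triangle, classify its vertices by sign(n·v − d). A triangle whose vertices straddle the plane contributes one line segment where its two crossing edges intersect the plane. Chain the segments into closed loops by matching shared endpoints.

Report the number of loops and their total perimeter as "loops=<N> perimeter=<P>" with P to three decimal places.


loops=1 perimeter=9.560

Straddling triangles (8 of 12):
  (v1,v3,v0) [++-] → (-0.8, 1.10979, 1.0016)–(-0.8, -1.59, 1.0016)  len=2.6998
  (v4,v1,v0) [-+-] → (-0.558383, -1.59, 1.0016)–(-0.8, -1.59, 1.0016)  len=0.2416
  (v0,v3,v2) [-+-] → (-0.8, 1.10979, 1.0016)–(-0.8, 1.59, 1.0016)  len=0.4802
  (v5,v1,v4) [++-] → (-0.558383, -1.59, 1.0016)–(0.8, -1.59, 1.0016)  len=1.3584
  (v3,v7,v2) [++-] → (0.558383, 1.59, 1.0016)–(-0.8, 1.59, 1.0016)  len=1.3584
  (v2,v7,v6) [-+-] → (0.558383, 1.59, 1.0016)–(0.8, 1.59, 1.0016)  len=0.2416
  (v6,v5,v4) [-+-] → (0.8, -1.10979, 1.0016)–(0.8, -1.59, 1.0016)  len=0.4802
  (v7,v5,v6) [++-] → (0.8, -1.10979, 1.0016)–(0.8, 1.59, 1.0016)  len=2.6998

Chained into 1 loop(s):
  loop 1: 8 segments, perimeter = 9.5600
Total perimeter = 9.560


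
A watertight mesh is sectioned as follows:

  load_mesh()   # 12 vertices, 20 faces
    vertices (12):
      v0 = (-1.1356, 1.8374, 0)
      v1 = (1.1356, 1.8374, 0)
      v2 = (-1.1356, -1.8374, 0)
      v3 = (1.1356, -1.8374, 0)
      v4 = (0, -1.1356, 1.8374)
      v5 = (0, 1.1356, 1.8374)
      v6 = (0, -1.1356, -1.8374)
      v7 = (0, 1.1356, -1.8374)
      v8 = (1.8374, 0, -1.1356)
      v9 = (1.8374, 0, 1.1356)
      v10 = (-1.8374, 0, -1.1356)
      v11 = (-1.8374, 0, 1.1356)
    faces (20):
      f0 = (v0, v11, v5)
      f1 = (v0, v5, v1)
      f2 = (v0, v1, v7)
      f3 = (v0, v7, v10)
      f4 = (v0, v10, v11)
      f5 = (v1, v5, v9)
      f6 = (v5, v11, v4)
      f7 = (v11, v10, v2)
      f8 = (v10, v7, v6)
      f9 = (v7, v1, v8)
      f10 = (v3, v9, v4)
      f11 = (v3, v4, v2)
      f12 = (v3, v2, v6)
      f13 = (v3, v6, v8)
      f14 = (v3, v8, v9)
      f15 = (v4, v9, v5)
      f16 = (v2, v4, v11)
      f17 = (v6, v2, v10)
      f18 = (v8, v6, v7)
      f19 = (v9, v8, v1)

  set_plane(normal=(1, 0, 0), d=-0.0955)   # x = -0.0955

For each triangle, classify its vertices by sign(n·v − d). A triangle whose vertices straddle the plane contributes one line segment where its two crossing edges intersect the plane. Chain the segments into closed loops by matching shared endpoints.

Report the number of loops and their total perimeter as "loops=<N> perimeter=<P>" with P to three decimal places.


loops=1 perimeter=12.180

Straddling triangles (10 of 20):
  (v0,v11,v5) [--+] → (-0.0955, 1.07658, 1.80092)–(-0.0955, 1.19462, 1.68288)  len=0.1669
  (v0,v5,v1) [-++] → (-0.0955, 1.19462, 1.68288)–(-0.0955, 1.8374, 0)  len=1.8015
  (v0,v1,v7) [-++] → (-0.0955, 1.8374, 0)–(-0.0955, 1.19462, -1.68288)  len=1.8015
  (v0,v7,v10) [-+-] → (-0.0955, 1.19462, -1.68288)–(-0.0955, 1.07658, -1.80092)  len=0.1669
  (v5,v11,v4) [+-+] → (-0.0955, 1.07658, 1.80092)–(-0.0955, -1.07658, 1.80092)  len=2.1532
  (v10,v7,v6) [-++] → (-0.0955, 1.07658, -1.80092)–(-0.0955, -1.07658, -1.80092)  len=2.1532
  (v3,v4,v2) [++-] → (-0.0955, -1.19462, 1.68288)–(-0.0955, -1.8374, 0)  len=1.8015
  (v3,v2,v6) [+-+] → (-0.0955, -1.8374, 0)–(-0.0955, -1.19462, -1.68288)  len=1.8015
  (v2,v4,v11) [-+-] → (-0.0955, -1.19462, 1.68288)–(-0.0955, -1.07658, 1.80092)  len=0.1669
  (v6,v2,v10) [+--] → (-0.0955, -1.19462, -1.68288)–(-0.0955, -1.07658, -1.80092)  len=0.1669

Chained into 1 loop(s):
  loop 1: 10 segments, perimeter = 12.1799
Total perimeter = 12.180


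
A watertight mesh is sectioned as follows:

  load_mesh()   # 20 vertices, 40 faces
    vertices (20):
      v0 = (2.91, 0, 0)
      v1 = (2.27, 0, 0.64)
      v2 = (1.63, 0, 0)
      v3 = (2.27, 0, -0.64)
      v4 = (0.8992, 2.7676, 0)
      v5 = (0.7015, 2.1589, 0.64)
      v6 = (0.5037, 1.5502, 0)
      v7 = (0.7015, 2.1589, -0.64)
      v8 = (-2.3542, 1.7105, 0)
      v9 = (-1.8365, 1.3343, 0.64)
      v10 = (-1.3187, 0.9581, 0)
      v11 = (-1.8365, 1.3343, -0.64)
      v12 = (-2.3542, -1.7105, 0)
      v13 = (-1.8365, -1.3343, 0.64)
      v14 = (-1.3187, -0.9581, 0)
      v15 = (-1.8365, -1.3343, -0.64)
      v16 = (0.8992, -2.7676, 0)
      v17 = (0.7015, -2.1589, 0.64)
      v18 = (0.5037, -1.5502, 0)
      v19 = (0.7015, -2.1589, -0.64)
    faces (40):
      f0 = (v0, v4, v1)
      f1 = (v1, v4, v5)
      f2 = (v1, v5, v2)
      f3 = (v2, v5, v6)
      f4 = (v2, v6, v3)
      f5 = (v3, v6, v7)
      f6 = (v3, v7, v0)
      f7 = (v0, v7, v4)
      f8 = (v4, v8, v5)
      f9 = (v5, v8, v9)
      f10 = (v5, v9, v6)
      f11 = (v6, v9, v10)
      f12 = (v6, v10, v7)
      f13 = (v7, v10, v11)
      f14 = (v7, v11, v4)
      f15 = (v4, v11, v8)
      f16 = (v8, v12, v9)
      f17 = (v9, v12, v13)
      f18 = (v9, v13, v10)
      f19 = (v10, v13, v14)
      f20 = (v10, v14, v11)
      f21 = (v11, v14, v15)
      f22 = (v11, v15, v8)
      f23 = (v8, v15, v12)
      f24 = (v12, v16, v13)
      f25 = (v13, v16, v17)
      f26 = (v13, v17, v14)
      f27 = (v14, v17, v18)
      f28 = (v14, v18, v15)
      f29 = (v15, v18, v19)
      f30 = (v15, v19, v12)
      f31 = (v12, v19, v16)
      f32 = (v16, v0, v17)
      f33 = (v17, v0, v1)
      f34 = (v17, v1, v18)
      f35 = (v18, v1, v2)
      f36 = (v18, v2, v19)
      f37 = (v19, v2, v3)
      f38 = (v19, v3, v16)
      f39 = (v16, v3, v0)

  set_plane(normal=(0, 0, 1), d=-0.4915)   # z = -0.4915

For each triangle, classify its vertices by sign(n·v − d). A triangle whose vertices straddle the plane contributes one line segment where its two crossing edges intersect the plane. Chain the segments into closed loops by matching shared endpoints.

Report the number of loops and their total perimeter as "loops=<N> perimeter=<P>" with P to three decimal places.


Straddling triangles (20 of 40):
  (v2,v6,v3) [++-] → (1.86016, 0.359695, -0.4915)–(2.1215, 0, -0.4915)  len=0.4446
  (v3,v6,v7) [-+-] → (1.86016, 0.359695, -0.4915)–(0.655604, 2.01766, -0.4915)  len=2.0493
  (v3,v7,v0) [--+] → (1.21394, 1.65797, -0.4915)–(2.4185, 0, -0.4915)  len=2.0493
  (v0,v7,v4) [+-+] → (1.21394, 1.65797, -0.4915)–(0.747373, 2.30014, -0.4915)  len=0.7938
  (v6,v10,v7) [++-] → (0.23275, 1.88028, -0.4915)–(0.655604, 2.01766, -0.4915)  len=0.4446
  (v7,v10,v11) [-+-] → (0.23275, 1.88028, -0.4915)–(-1.71635, 1.24701, -0.4915)  len=2.0494
  (v7,v11,v4) [--+] → (-1.20173, 1.66687, -0.4915)–(0.747373, 2.30014, -0.4915)  len=2.0494
  (v4,v11,v8) [+-+] → (-1.20173, 1.66687, -0.4915)–(-1.95662, 1.42159, -0.4915)  len=0.7937
  (v10,v14,v11) [++-] → (-1.71635, 0.802392, -0.4915)–(-1.71635, 1.24701, -0.4915)  len=0.4446
  (v11,v14,v15) [-+-] → (-1.71635, 0.802392, -0.4915)–(-1.71635, -1.24701, -0.4915)  len=2.0494
  (v11,v15,v8) [--+] → (-1.95662, -0.627811, -0.4915)–(-1.95662, 1.42159, -0.4915)  len=2.0494
  (v8,v15,v12) [+-+] → (-1.95662, -0.627811, -0.4915)–(-1.95662, -1.42159, -0.4915)  len=0.7938
  (v14,v18,v15) [++-] → (-1.2935, -1.3844, -0.4915)–(-1.71635, -1.24701, -0.4915)  len=0.4446
  (v15,v18,v19) [-+-] → (-1.2935, -1.3844, -0.4915)–(0.655604, -2.01766, -0.4915)  len=2.0494
  (v15,v19,v12) [--+] → (-0.00751789, -2.05486, -0.4915)–(-1.95662, -1.42159, -0.4915)  len=2.0494
  (v12,v19,v16) [+-+] → (-0.00751789, -2.05486, -0.4915)–(0.747373, -2.30014, -0.4915)  len=0.7937
  (v18,v2,v19) [++-] → (0.916941, -1.65797, -0.4915)–(0.655604, -2.01766, -0.4915)  len=0.4446
  (v19,v2,v3) [-+-] → (0.916941, -1.65797, -0.4915)–(2.1215, 0, -0.4915)  len=2.0493
  (v19,v3,v16) [--+] → (1.95193, -0.64217, -0.4915)–(0.747373, -2.30014, -0.4915)  len=2.0493
  (v16,v3,v0) [+-+] → (1.95193, -0.64217, -0.4915)–(2.4185, 0, -0.4915)  len=0.7938

Chained into 2 loop(s):
  loop 1: 10 segments, perimeter = 12.4700
  loop 2: 10 segments, perimeter = 14.2157
Total perimeter = 26.686

loops=2 perimeter=26.686
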